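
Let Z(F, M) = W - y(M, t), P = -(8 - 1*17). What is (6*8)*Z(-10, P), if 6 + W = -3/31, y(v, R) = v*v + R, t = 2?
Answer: -132576/31 ≈ -4276.6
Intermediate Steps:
y(v, R) = R + v² (y(v, R) = v² + R = R + v²)
W = -189/31 (W = -6 - 3/31 = -189/31 ≈ -6.0968)
P = 9 (P = -(8 - 17) = -1*(-9) = 9)
Z(F, M) = -251/31 - M² (Z(F, M) = -189/31 - (2 + M²) = -189/31 + (-2 - M²) = -251/31 - M²)
(6*8)*Z(-10, P) = (6*8)*(-251/31 - 1*9²) = 48*(-251/31 - 1*81) = 48*(-251/31 - 81) = 48*(-2762/31) = -132576/31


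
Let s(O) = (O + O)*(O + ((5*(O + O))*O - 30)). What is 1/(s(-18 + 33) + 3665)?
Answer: 1/70715 ≈ 1.4141e-5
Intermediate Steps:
s(O) = 2*O*(-30 + O + 10*O**2) (s(O) = (2*O)*(O + ((5*(2*O))*O - 30)) = (2*O)*(O + ((10*O)*O - 30)) = (2*O)*(O + (10*O**2 - 30)) = (2*O)*(O + (-30 + 10*O**2)) = (2*O)*(-30 + O + 10*O**2) = 2*O*(-30 + O + 10*O**2))
1/(s(-18 + 33) + 3665) = 1/(2*(-18 + 33)*(-30 + (-18 + 33) + 10*(-18 + 33)**2) + 3665) = 1/(2*15*(-30 + 15 + 10*15**2) + 3665) = 1/(2*15*(-30 + 15 + 10*225) + 3665) = 1/(2*15*(-30 + 15 + 2250) + 3665) = 1/(2*15*2235 + 3665) = 1/(67050 + 3665) = 1/70715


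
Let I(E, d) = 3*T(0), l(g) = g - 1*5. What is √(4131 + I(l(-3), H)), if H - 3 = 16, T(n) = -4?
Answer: √4119 ≈ 64.179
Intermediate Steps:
l(g) = -5 + g (l(g) = g - 5 = -5 + g)
H = 19 (H = 3 + 16 = 19)
I(E, d) = -12 (I(E, d) = 3*(-4) = -12)
√(4131 + I(l(-3), H)) = √(4131 - 12) = √4119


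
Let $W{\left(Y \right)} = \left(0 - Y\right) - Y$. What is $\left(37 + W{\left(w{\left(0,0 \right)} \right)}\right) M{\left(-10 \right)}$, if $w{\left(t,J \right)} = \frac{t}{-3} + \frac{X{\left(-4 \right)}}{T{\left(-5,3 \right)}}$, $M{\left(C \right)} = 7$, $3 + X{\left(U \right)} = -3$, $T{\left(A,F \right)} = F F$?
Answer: $\frac{805}{3} \approx 268.33$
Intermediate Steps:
$T{\left(A,F \right)} = F^{2}$
$X{\left(U \right)} = -6$ ($X{\left(U \right)} = -3 - 3 = -6$)
$w{\left(t,J \right)} = - \frac{2}{3} - \frac{t}{3}$ ($w{\left(t,J \right)} = \frac{t}{-3} - \frac{6}{3^{2}} = t \left(- \frac{1}{3}\right) - \frac{6}{9} = - \frac{t}{3} - \frac{2}{3} = - \frac{2}{3} - \frac{t}{3}$)
$W{\left(Y \right)} = - 2 Y$ ($W{\left(Y \right)} = - Y - Y = - 2 Y$)
$\left(37 + W{\left(w{\left(0,0 \right)} \right)}\right) M{\left(-10 \right)} = \left(37 - 2 \left(- \frac{2}{3} - 0\right)\right) 7 = \left(37 - 2 \left(- \frac{2}{3} + 0\right)\right) 7 = \left(37 - - \frac{4}{3}\right) 7 = \left(37 + \frac{4}{3}\right) 7 = \frac{115}{3} \cdot 7 = \frac{805}{3}$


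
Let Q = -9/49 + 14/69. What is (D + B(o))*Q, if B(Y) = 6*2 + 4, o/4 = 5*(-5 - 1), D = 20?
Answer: 780/1127 ≈ 0.69210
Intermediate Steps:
o = -120 (o = 4*(5*(-5 - 1)) = 4*(5*(-6)) = 4*(-30) = -120)
B(Y) = 16 (B(Y) = 12 + 4 = 16)
Q = 65/3381 (Q = -9*1/49 + 14*(1/69) = -9/49 + 14/69 = 65/3381 ≈ 0.019225)
(D + B(o))*Q = (20 + 16)*(65/3381) = 36*(65/3381) = 780/1127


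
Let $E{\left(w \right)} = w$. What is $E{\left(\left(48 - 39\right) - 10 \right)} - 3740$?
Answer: $-3741$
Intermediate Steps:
$E{\left(\left(48 - 39\right) - 10 \right)} - 3740 = \left(\left(48 - 39\right) - 10\right) - 3740 = \left(9 - 10\right) - 3740 = -1 - 3740 = -3741$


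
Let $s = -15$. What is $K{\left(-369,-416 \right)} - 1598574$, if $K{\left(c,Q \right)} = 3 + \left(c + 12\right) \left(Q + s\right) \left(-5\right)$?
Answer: $-2367906$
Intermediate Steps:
$K{\left(c,Q \right)} = 3 - 5 \left(-15 + Q\right) \left(12 + c\right)$ ($K{\left(c,Q \right)} = 3 + \left(c + 12\right) \left(Q - 15\right) \left(-5\right) = 3 + \left(12 + c\right) \left(-15 + Q\right) \left(-5\right) = 3 + \left(-15 + Q\right) \left(12 + c\right) \left(-5\right) = 3 - 5 \left(-15 + Q\right) \left(12 + c\right)$)
$K{\left(-369,-416 \right)} - 1598574 = \left(903 - -24960 + 75 \left(-369\right) - \left(-2080\right) \left(-369\right)\right) - 1598574 = \left(903 + 24960 - 27675 - 767520\right) - 1598574 = -769332 - 1598574 = -2367906$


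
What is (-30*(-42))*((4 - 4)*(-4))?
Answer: 0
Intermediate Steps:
(-30*(-42))*((4 - 4)*(-4)) = 1260*(0*(-4)) = 1260*0 = 0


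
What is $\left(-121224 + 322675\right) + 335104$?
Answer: $536555$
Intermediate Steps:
$\left(-121224 + 322675\right) + 335104 = 201451 + 335104 = 536555$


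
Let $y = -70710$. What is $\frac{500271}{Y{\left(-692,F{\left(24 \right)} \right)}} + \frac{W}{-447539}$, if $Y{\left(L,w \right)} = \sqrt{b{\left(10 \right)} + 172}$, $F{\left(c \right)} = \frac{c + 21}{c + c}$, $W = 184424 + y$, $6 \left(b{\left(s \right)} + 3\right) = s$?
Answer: $- \frac{113714}{447539} + \frac{500271 \sqrt{6}}{32} \approx 38294.0$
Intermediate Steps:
$b{\left(s \right)} = -3 + \frac{s}{6}$
$W = 113714$ ($W = 184424 - 70710 = 113714$)
$F{\left(c \right)} = \frac{21 + c}{2 c}$
$Y{\left(L,w \right)} = \frac{16 \sqrt{6}}{3}$ ($Y{\left(L,w \right)} = \sqrt{\left(-3 + \frac{1}{6} \cdot 10\right) + 172} = \sqrt{\left(-3 + \frac{5}{3}\right) + 172} = \sqrt{- \frac{4}{3} + 172} = \sqrt{\frac{512}{3}} = \frac{16 \sqrt{6}}{3}$)
$\frac{500271}{Y{\left(-692,F{\left(24 \right)} \right)}} + \frac{W}{-447539} = \frac{500271}{\frac{16}{3} \sqrt{6}} + \frac{113714}{-447539} = 500271 \frac{\sqrt{6}}{32} + 113714 \left(- \frac{1}{447539}\right) = \frac{500271 \sqrt{6}}{32} - \frac{113714}{447539} = - \frac{113714}{447539} + \frac{500271 \sqrt{6}}{32}$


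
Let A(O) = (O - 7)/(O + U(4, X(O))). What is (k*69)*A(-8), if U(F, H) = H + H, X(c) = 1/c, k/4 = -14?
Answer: -77280/11 ≈ -7025.5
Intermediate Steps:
k = -56 (k = 4*(-14) = -56)
U(F, H) = 2*H
A(O) = (-7 + O)/(O + 2/O) (A(O) = (O - 7)/(O + 2/O) = (-7 + O)/(O + 2/O))
(k*69)*A(-8) = (-56*69)*(-8*(-7 - 8)/(2 + (-8)²)) = -(-30912)*(-15)/(2 + 64) = -(-30912)*(-15)/66 = -3864*20/11 = -77280/11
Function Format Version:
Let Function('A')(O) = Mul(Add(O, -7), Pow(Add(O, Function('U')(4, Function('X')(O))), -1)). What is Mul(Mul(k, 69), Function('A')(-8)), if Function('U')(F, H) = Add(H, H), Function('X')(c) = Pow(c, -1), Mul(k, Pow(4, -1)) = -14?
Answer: Rational(-77280, 11) ≈ -7025.5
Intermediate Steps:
k = -56 (k = Mul(4, -14) = -56)
Function('U')(F, H) = Mul(2, H)
Function('A')(O) = Mul(Pow(Add(O, Mul(2, Pow(O, -1))), -1), Add(-7, O)) (Function('A')(O) = Mul(Add(O, -7), Pow(Add(O, Mul(2, Pow(O, -1))), -1)) = Mul(Add(-7, O), Pow(Add(O, Mul(2, Pow(O, -1))), -1)) = Mul(Pow(Add(O, Mul(2, Pow(O, -1))), -1), Add(-7, O)))
Mul(Mul(k, 69), Function('A')(-8)) = Mul(Mul(-56, 69), Mul(-8, Pow(Add(2, Pow(-8, 2)), -1), Add(-7, -8))) = Mul(-3864, Mul(-8, Pow(Add(2, 64), -1), -15)) = Mul(-3864, Mul(-8, Pow(66, -1), -15)) = Mul(-3864, Mul(-8, Rational(1, 66), -15)) = Mul(-3864, Rational(20, 11)) = Rational(-77280, 11)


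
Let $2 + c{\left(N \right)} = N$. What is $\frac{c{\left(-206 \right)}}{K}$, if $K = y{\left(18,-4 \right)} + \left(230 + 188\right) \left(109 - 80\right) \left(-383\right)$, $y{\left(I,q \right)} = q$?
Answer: $\frac{104}{2321365} \approx 4.4801 \cdot 10^{-5}$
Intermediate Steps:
$c{\left(N \right)} = -2 + N$
$K = -4642730$ ($K = -4 + \left(230 + 188\right) \left(109 - 80\right) \left(-383\right) = -4 + 418 \cdot 29 \left(-383\right) = -4 + 12122 \left(-383\right) = -4 - 4642726 = -4642730$)
$\frac{c{\left(-206 \right)}}{K} = \frac{-2 - 206}{-4642730} = \left(-208\right) \left(- \frac{1}{4642730}\right) = \frac{104}{2321365}$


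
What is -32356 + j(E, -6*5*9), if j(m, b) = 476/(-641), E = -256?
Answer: -20740672/641 ≈ -32357.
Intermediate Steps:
j(m, b) = -476/641 (j(m, b) = 476*(-1/641) = -476/641)
-32356 + j(E, -6*5*9) = -32356 - 476/641 = -20740672/641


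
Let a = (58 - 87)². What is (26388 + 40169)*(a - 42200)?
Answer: -2752730963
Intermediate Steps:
a = 841 (a = (-29)² = 841)
(26388 + 40169)*(a - 42200) = (26388 + 40169)*(841 - 42200) = 66557*(-41359) = -2752730963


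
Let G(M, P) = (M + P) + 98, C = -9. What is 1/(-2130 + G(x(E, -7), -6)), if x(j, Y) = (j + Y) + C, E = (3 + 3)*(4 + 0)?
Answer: -1/2030 ≈ -0.00049261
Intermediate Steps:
E = 24 (E = 6*4 = 24)
x(j, Y) = -9 + Y + j (x(j, Y) = (j + Y) - 9 = (Y + j) - 9 = -9 + Y + j)
G(M, P) = 98 + M + P
1/(-2130 + G(x(E, -7), -6)) = 1/(-2130 + (98 + (-9 - 7 + 24) - 6)) = 1/(-2130 + (98 + 8 - 6)) = 1/(-2130 + 100) = 1/(-2030) = -1/2030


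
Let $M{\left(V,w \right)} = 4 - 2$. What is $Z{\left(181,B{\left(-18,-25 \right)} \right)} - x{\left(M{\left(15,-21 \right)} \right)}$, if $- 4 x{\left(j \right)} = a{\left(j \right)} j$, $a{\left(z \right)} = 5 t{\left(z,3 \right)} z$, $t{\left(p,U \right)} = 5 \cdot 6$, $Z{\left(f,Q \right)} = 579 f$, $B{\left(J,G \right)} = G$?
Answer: $104949$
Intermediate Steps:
$t{\left(p,U \right)} = 30$
$M{\left(V,w \right)} = 2$ ($M{\left(V,w \right)} = 4 - 2 = 2$)
$a{\left(z \right)} = 150 z$ ($a{\left(z \right)} = 5 \cdot 30 z = 150 z$)
$x{\left(j \right)} = - \frac{75 j^{2}}{2}$ ($x{\left(j \right)} = - \frac{150 j j}{4} = - \frac{150 j^{2}}{4} = - \frac{75 j^{2}}{2}$)
$Z{\left(181,B{\left(-18,-25 \right)} \right)} - x{\left(M{\left(15,-21 \right)} \right)} = 579 \cdot 181 - - \frac{75 \cdot 2^{2}}{2} = 104799 - \left(- \frac{75}{2}\right) 4 = 104799 - -150 = 104799 + 150 = 104949$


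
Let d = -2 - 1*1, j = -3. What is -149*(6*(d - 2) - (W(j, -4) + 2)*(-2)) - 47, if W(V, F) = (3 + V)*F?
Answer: 3827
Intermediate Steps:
W(V, F) = F*(3 + V)
d = -3 (d = -2 - 1 = -3)
-149*(6*(d - 2) - (W(j, -4) + 2)*(-2)) - 47 = -149*(6*(-3 - 2) - (-4*(3 - 3) + 2)*(-2)) - 47 = -149*(6*(-5) - (-4*0 + 2)*(-2)) - 47 = -149*(-30 - (0 + 2)*(-2)) - 47 = -149*(-30 - 2*(-2)) - 47 = -149*(-30 - 1*(-4)) - 47 = -149*(-30 + 4) - 47 = -149*(-26) - 47 = 3874 - 47 = 3827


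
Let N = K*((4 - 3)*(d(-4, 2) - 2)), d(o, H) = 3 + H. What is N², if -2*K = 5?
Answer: 225/4 ≈ 56.250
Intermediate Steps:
K = -5/2 (K = -½*5 = -5/2 ≈ -2.5000)
N = -15/2 (N = -5*(4 - 3)*((3 + 2) - 2)/2 = -5*(5 - 2)/2 = -5*3/2 = -5/2*3 = -15/2 ≈ -7.5000)
N² = (-15/2)² = 225/4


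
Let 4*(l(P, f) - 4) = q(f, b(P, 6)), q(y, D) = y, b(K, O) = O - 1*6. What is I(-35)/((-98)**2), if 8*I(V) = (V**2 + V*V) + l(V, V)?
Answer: 9781/307328 ≈ 0.031826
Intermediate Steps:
b(K, O) = -6 + O (b(K, O) = O - 6 = -6 + O)
l(P, f) = 4 + f/4
I(V) = 1/2 + V**2/4 + V/32 (I(V) = ((V**2 + V*V) + (4 + V/4))/8 = ((V**2 + V**2) + (4 + V/4))/8 = (2*V**2 + (4 + V/4))/8 = (4 + 2*V**2 + V/4)/8 = 1/2 + V**2/4 + V/32)
I(-35)/((-98)**2) = (1/2 + (1/4)*(-35)**2 + (1/32)*(-35))/((-98)**2) = (1/2 + (1/4)*1225 - 35/32)/9604 = (1/2 + 1225/4 - 35/32)*(1/9604) = (9781/32)*(1/9604) = 9781/307328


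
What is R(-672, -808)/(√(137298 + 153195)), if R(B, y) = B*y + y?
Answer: 542168*√32277/96831 ≈ 1005.9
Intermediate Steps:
R(B, y) = y + B*y
R(-672, -808)/(√(137298 + 153195)) = (-808*(1 - 672))/(√(137298 + 153195)) = (-808*(-671))/(√290493) = 542168/((3*√32277)) = 542168*(√32277/96831) = 542168*√32277/96831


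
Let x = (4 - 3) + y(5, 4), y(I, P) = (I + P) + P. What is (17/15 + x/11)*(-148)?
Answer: -58756/165 ≈ -356.10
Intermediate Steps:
y(I, P) = I + 2*P
x = 14 (x = (4 - 3) + (5 + 2*4) = 1 + (5 + 8) = 1 + 13 = 14)
(17/15 + x/11)*(-148) = (17/15 + 14/11)*(-148) = (397/165)*(-148) = -58756/165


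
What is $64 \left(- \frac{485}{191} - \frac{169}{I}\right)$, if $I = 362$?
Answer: $- \frac{6651168}{34571} \approx -192.39$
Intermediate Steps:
$64 \left(- \frac{485}{191} - \frac{169}{I}\right) = 64 \left(- \frac{485}{191} - \frac{169}{362}\right) = 64 \left(- \frac{207849}{69142}\right) = - \frac{6651168}{34571}$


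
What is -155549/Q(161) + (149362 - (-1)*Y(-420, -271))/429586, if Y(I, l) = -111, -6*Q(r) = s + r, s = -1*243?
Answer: -200458898851/17613026 ≈ -11381.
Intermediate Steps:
s = -243
Q(r) = 81/2 - r/6 (Q(r) = -(-243 + r)/6 = 81/2 - r/6)
-155549/Q(161) + (149362 - (-1)*Y(-420, -271))/429586 = -155549/(81/2 - ⅙*161) + (149362 - (-1)*(-111))/429586 = -155549/(81/2 - 161/6) + (149362 - 1*111)*(1/429586) = -155549/41/3 + (149362 - 111)*(1/429586) = -155549*3/41 + 149251*(1/429586) = -466647/41 + 149251/429586 = -200458898851/17613026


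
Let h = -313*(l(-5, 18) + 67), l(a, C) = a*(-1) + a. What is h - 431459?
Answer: -452430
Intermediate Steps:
l(a, C) = 0 (l(a, C) = -a + a = 0)
h = -20971 (h = -313*(0 + 67) = -313*67 = -20971)
h - 431459 = -20971 - 431459 = -452430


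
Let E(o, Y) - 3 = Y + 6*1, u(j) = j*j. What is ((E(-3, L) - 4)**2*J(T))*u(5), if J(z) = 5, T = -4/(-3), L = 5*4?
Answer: 78125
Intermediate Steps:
u(j) = j**2
L = 20
E(o, Y) = 9 + Y (E(o, Y) = 3 + (Y + 6*1) = 3 + (Y + 6) = 3 + (6 + Y) = 9 + Y)
T = 4/3 (T = -4*(-1/3) = 4/3 ≈ 1.3333)
((E(-3, L) - 4)**2*J(T))*u(5) = (((9 + 20) - 4)**2*5)*5**2 = ((29 - 4)**2*5)*25 = (25**2*5)*25 = (625*5)*25 = 3125*25 = 78125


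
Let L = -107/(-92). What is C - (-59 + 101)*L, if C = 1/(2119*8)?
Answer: -19045549/389896 ≈ -48.848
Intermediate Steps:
L = 107/92 (L = -107*(-1/92) = 107/92 ≈ 1.1630)
C = 1/16952 ≈ 5.8990e-5
C - (-59 + 101)*L = 1/16952 - (-59 + 101)*107/92 = 1/16952 - 42*107/92 = 1/16952 - 1*2247/46 = 1/16952 - 2247/46 = -19045549/389896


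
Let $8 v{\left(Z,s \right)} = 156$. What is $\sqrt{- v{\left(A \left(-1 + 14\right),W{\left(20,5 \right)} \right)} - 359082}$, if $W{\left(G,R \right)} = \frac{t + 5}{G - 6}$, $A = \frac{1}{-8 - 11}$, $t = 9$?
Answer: $\frac{i \sqrt{1436406}}{2} \approx 599.25 i$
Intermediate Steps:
$A = - \frac{1}{19}$ ($A = \frac{1}{-19} = - \frac{1}{19} \approx -0.052632$)
$W{\left(G,R \right)} = \frac{14}{-6 + G}$ ($W{\left(G,R \right)} = \frac{9 + 5}{G - 6} = \frac{14}{-6 + G}$)
$v{\left(Z,s \right)} = \frac{39}{2}$ ($v{\left(Z,s \right)} = \frac{1}{8} \cdot 156 = \frac{39}{2}$)
$\sqrt{- v{\left(A \left(-1 + 14\right),W{\left(20,5 \right)} \right)} - 359082} = \sqrt{\left(-1\right) \frac{39}{2} - 359082} = \sqrt{- \frac{39}{2} - 359082} = \sqrt{- \frac{718203}{2}} = \frac{i \sqrt{1436406}}{2}$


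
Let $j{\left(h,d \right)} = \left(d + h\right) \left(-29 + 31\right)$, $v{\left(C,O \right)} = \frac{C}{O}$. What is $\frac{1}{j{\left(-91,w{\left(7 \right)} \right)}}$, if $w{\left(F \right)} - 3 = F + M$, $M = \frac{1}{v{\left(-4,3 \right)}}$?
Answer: $- \frac{2}{327} \approx -0.0061162$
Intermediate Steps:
$M = - \frac{3}{4}$ ($M = \frac{1}{\left(-4\right) \frac{1}{3}} = \frac{1}{- \frac{4}{3}} = - \frac{3}{4} \approx -0.75$)
$w{\left(F \right)} = \frac{9}{4} + F$ ($w{\left(F \right)} = 3 + \left(F - \frac{3}{4}\right) = 3 + \left(- \frac{3}{4} + F\right) = \frac{9}{4} + F$)
$j{\left(h,d \right)} = 2 d + 2 h$ ($j{\left(h,d \right)} = \left(d + h\right) 2 = 2 d + 2 h$)
$\frac{1}{j{\left(-91,w{\left(7 \right)} \right)}} = \frac{1}{2 \left(\frac{9}{4} + 7\right) + 2 \left(-91\right)} = \frac{1}{2 \cdot \frac{37}{4} - 182} = \frac{1}{\frac{37}{2} - 182} = \frac{1}{- \frac{327}{2}} = - \frac{2}{327}$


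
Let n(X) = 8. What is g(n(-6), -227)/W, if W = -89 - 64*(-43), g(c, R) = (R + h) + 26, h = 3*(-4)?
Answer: -213/2663 ≈ -0.079985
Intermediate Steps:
h = -12
g(c, R) = 14 + R (g(c, R) = (R - 12) + 26 = (-12 + R) + 26 = 14 + R)
W = 2663 (W = -89 + 2752 = 2663)
g(n(-6), -227)/W = (14 - 227)/2663 = -213*1/2663 = -213/2663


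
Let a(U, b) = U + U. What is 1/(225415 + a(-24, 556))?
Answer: 1/225367 ≈ 4.4372e-6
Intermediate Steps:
a(U, b) = 2*U
1/(225415 + a(-24, 556)) = 1/(225415 + 2*(-24)) = 1/(225415 - 48) = 1/225367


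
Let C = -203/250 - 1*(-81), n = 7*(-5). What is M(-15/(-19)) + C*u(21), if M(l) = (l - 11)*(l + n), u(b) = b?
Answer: 183501307/90250 ≈ 2033.3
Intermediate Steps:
n = -35
M(l) = (-35 + l)*(-11 + l) (M(l) = (l - 11)*(l - 35) = (-11 + l)*(-35 + l) = (-35 + l)*(-11 + l))
C = 20047/250 (C = -203*1/250 + 81 = -203/250 + 81 = 20047/250 ≈ 80.188)
M(-15/(-19)) + C*u(21) = (385 + (-15/(-19))² - (-690)/(-19)) + (20047/250)*21 = (385 + (-15*(-1/19))² - (-690)*(-1)/19) + 420987/250 = (385 + (15/19)² - 46*15/19) + 420987/250 = (385 + 225/361 - 690/19) + 420987/250 = 126100/361 + 420987/250 = 183501307/90250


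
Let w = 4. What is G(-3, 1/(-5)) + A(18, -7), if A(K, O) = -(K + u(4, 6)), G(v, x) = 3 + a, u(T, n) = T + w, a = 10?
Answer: -13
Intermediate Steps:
u(T, n) = 4 + T (u(T, n) = T + 4 = 4 + T)
G(v, x) = 13 (G(v, x) = 3 + 10 = 13)
A(K, O) = -8 - K (A(K, O) = -(K + (4 + 4)) = -(K + 8) = -(8 + K) = -8 - K)
G(-3, 1/(-5)) + A(18, -7) = 13 + (-8 - 1*18) = 13 + (-8 - 18) = 13 - 26 = -13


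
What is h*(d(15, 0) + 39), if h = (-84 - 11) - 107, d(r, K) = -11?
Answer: -5656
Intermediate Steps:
h = -202 (h = -95 - 107 = -202)
h*(d(15, 0) + 39) = -202*(-11 + 39) = -202*28 = -5656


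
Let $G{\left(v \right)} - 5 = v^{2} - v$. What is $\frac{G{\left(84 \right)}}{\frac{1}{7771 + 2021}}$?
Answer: $68318784$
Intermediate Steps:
$G{\left(v \right)} = 5 + v^{2} - v$ ($G{\left(v \right)} = 5 + \left(v^{2} - v\right) = 5 + v^{2} - v$)
$\frac{G{\left(84 \right)}}{\frac{1}{7771 + 2021}} = \frac{5 + 84^{2} - 84}{\frac{1}{7771 + 2021}} = \frac{5 + 7056 - 84}{\frac{1}{9792}} = 6977 \frac{1}{\frac{1}{9792}} = 6977 \cdot 9792 = 68318784$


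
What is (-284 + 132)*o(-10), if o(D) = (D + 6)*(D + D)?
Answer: -12160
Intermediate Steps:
o(D) = 2*D*(6 + D) (o(D) = (6 + D)*(2*D) = 2*D*(6 + D))
(-284 + 132)*o(-10) = (-284 + 132)*(2*(-10)*(6 - 10)) = -304*(-10)*(-4) = -152*80 = -12160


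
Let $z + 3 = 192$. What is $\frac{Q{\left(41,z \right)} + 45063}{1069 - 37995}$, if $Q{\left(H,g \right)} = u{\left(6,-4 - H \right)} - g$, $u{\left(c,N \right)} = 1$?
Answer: $- \frac{44875}{36926} \approx -1.2153$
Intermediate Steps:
$z = 189$ ($z = -3 + 192 = 189$)
$Q{\left(H,g \right)} = 1 - g$
$\frac{Q{\left(41,z \right)} + 45063}{1069 - 37995} = \frac{\left(1 - 189\right) + 45063}{1069 - 37995} = \frac{-188 + 45063}{-36926} = 44875 \left(- \frac{1}{36926}\right) = - \frac{44875}{36926}$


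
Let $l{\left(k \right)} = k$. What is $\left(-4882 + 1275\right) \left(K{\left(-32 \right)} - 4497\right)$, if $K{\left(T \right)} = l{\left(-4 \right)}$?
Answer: $16235107$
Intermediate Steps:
$K{\left(T \right)} = -4$
$\left(-4882 + 1275\right) \left(K{\left(-32 \right)} - 4497\right) = \left(-4882 + 1275\right) \left(-4 - 4497\right) = \left(-3607\right) \left(-4501\right) = 16235107$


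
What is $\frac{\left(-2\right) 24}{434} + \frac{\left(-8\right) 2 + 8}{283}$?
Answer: $- \frac{8528}{61411} \approx -0.13887$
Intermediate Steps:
$\frac{\left(-2\right) 24}{434} + \frac{\left(-8\right) 2 + 8}{283} = \left(-48\right) \frac{1}{434} + \left(-16 + 8\right) \frac{1}{283} = - \frac{24}{217} - \frac{8}{283} = - \frac{8528}{61411}$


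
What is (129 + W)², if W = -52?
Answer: 5929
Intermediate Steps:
(129 + W)² = (129 - 52)² = 77² = 5929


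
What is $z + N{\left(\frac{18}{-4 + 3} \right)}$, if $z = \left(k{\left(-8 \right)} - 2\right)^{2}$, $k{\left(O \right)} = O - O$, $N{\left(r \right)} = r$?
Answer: $-14$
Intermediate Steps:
$k{\left(O \right)} = 0$
$z = 4$ ($z = \left(0 - 2\right)^{2} = \left(-2\right)^{2} = 4$)
$z + N{\left(\frac{18}{-4 + 3} \right)} = 4 + \frac{18}{-4 + 3} = 4 + \frac{18}{-1} = 4 + 18 \left(-1\right) = 4 - 18 = -14$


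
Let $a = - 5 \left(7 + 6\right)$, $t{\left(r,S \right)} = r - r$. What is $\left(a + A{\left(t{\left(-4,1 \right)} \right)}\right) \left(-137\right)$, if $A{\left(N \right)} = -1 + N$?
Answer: $9042$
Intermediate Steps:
$t{\left(r,S \right)} = 0$
$a = -65$ ($a = \left(-5\right) 13 = -65$)
$\left(a + A{\left(t{\left(-4,1 \right)} \right)}\right) \left(-137\right) = \left(-65 + \left(-1 + 0\right)\right) \left(-137\right) = \left(-65 - 1\right) \left(-137\right) = \left(-66\right) \left(-137\right) = 9042$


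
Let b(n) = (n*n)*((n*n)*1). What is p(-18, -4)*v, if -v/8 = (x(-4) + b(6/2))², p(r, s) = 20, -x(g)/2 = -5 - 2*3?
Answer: -1697440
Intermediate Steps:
x(g) = 22 (x(g) = -2*(-5 - 2*3) = -2*(-5 - 6) = -2*(-11) = 22)
b(n) = n⁴ (b(n) = n²*(n²*1) = n²*n² = n⁴)
v = -84872 (v = -8*(22 + (6/2)⁴)² = -8*(22 + (6*(½))⁴)² = -8*(22 + 3⁴)² = -8*(22 + 81)² = -8*103² = -8*10609 = -84872)
p(-18, -4)*v = 20*(-84872) = -1697440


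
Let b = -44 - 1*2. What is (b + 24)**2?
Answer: 484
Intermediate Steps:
b = -46 (b = -44 - 2 = -46)
(b + 24)**2 = (-46 + 24)**2 = (-22)**2 = 484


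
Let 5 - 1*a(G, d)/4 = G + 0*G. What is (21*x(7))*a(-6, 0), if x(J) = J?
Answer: 6468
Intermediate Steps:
a(G, d) = 20 - 4*G (a(G, d) = 20 - 4*(G + 0*G) = 20 - 4*(G + 0) = 20 - 4*G)
(21*x(7))*a(-6, 0) = (21*7)*(20 - 4*(-6)) = 147*(20 + 24) = 147*44 = 6468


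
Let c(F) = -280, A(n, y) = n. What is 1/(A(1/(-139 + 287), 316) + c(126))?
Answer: -148/41439 ≈ -0.0035715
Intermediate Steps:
1/(A(1/(-139 + 287), 316) + c(126)) = 1/(1/(-139 + 287) - 280) = 1/(1/148 - 280) = 1/(-41439/148) = -148/41439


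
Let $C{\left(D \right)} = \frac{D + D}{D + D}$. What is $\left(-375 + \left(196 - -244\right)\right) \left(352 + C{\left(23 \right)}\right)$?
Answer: $22945$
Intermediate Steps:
$C{\left(D \right)} = 1$ ($C{\left(D \right)} = \frac{2 D}{2 D} = 2 D \frac{1}{2 D} = 1$)
$\left(-375 + \left(196 - -244\right)\right) \left(352 + C{\left(23 \right)}\right) = \left(-375 + \left(196 - -244\right)\right) \left(352 + 1\right) = \left(-375 + \left(196 + 244\right)\right) 353 = \left(-375 + 440\right) 353 = 65 \cdot 353 = 22945$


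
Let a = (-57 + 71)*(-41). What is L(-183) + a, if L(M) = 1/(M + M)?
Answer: -210085/366 ≈ -574.00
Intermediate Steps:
L(M) = 1/(2*M)
a = -574 (a = 14*(-41) = -574)
L(-183) + a = (1/2)/(-183) - 574 = (1/2)*(-1/183) - 574 = -1/366 - 574 = -210085/366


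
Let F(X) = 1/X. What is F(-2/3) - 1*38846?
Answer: -77695/2 ≈ -38848.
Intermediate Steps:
F(-2/3) - 1*38846 = 1/(-2/3) - 1*38846 = 1/(-2*1/3) - 38846 = 1/(-2/3) - 38846 = -3/2 - 38846 = -77695/2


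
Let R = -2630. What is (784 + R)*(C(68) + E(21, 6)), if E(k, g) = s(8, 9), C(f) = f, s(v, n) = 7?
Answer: -138450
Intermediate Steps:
E(k, g) = 7
(784 + R)*(C(68) + E(21, 6)) = (784 - 2630)*(68 + 7) = -1846*75 = -138450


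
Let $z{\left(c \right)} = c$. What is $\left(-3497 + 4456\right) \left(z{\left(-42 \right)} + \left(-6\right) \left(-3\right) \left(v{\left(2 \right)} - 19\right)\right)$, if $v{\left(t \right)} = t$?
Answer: $-333732$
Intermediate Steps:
$\left(-3497 + 4456\right) \left(z{\left(-42 \right)} + \left(-6\right) \left(-3\right) \left(v{\left(2 \right)} - 19\right)\right) = \left(-3497 + 4456\right) \left(-42 + \left(-6\right) \left(-3\right) \left(2 - 19\right)\right) = 959 \left(-42 + 18 \left(-17\right)\right) = 959 \left(-42 - 306\right) = 959 \left(-348\right) = -333732$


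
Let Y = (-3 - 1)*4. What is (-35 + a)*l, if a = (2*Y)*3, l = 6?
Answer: -786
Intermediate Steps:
Y = -16 (Y = -4*4 = -16)
a = -96 (a = (2*(-16))*3 = -32*3 = -96)
(-35 + a)*l = (-35 - 96)*6 = -131*6 = -786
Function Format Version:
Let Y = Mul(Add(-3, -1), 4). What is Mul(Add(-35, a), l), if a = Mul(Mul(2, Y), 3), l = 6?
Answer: -786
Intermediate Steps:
Y = -16 (Y = Mul(-4, 4) = -16)
a = -96 (a = Mul(Mul(2, -16), 3) = Mul(-32, 3) = -96)
Mul(Add(-35, a), l) = Mul(Add(-35, -96), 6) = Mul(-131, 6) = -786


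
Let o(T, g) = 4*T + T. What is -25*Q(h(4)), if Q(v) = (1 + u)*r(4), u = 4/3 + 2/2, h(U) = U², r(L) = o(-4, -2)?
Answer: 5000/3 ≈ 1666.7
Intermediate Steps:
o(T, g) = 5*T
r(L) = -20 (r(L) = 5*(-4) = -20)
u = 7/3 (u = 4*(⅓) + 2*(½) = 4/3 + 1 = 7/3 ≈ 2.3333)
Q(v) = -200/3 (Q(v) = (1 + 7/3)*(-20) = (10/3)*(-20) = -200/3)
-25*Q(h(4)) = -25*(-200/3) = 5000/3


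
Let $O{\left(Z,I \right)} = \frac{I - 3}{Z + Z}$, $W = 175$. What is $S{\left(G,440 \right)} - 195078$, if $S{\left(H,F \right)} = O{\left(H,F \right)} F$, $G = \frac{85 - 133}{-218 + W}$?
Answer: $- \frac{1307431}{12} \approx -1.0895 \cdot 10^{5}$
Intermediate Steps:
$G = \frac{48}{43}$ ($G = \frac{85 - 133}{-218 + 175} = - \frac{48}{-43} = \left(-48\right) \left(- \frac{1}{43}\right) = \frac{48}{43} \approx 1.1163$)
$O{\left(Z,I \right)} = \frac{-3 + I}{2 Z}$
$S{\left(H,F \right)} = \frac{F \left(-3 + F\right)}{2 H}$ ($S{\left(H,F \right)} = \frac{-3 + F}{2 H} F = \frac{F \left(-3 + F\right)}{2 H}$)
$S{\left(G,440 \right)} - 195078 = \frac{1}{2} \cdot 440 \frac{1}{\frac{48}{43}} \left(-3 + 440\right) - 195078 = \frac{1}{2} \cdot 440 \cdot \frac{43}{48} \cdot 437 - 195078 = \frac{1033505}{12} - 195078 = - \frac{1307431}{12}$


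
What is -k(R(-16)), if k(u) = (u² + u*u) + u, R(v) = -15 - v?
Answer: -3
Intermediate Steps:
k(u) = u + 2*u² (k(u) = (u² + u²) + u = 2*u² + u = u + 2*u²)
-k(R(-16)) = -(-15 - 1*(-16))*(1 + 2*(-15 - 1*(-16))) = -(-15 + 16)*(1 + 2*(-15 + 16)) = -(1 + 2*1) = -(1 + 2) = -3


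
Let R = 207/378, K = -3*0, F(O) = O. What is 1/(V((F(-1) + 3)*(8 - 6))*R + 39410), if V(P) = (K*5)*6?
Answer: 1/39410 ≈ 2.5374e-5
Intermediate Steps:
K = 0
R = 23/42 (R = 207*(1/378) = 23/42 ≈ 0.54762)
V(P) = 0 (V(P) = (0*5)*6 = 0*6 = 0)
1/(V((F(-1) + 3)*(8 - 6))*R + 39410) = 1/(0*(23/42) + 39410) = 1/(0 + 39410) = 1/39410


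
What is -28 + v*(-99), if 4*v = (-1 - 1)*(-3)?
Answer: -353/2 ≈ -176.50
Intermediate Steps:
v = 3/2 (v = ((-1 - 1)*(-3))/4 = (-2*(-3))/4 = (1/4)*6 = 3/2 ≈ 1.5000)
-28 + v*(-99) = -28 + (3/2)*(-99) = -28 - 297/2 = -353/2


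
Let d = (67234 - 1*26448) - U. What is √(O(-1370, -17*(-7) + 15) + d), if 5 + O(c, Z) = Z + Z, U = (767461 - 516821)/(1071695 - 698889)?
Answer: √1426268412587081/186403 ≈ 202.60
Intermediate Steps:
U = 125320/186403 (U = 250640/372806 = 250640*(1/372806) = 125320/186403 ≈ 0.67231)
d = 7602507438/186403 (d = (67234 - 1*26448) - 1*125320/186403 = (67234 - 26448) - 125320/186403 = 40786 - 125320/186403 = 7602507438/186403 ≈ 40785.)
O(c, Z) = -5 + 2*Z (O(c, Z) = -5 + (Z + Z) = -5 + 2*Z)
√(O(-1370, -17*(-7) + 15) + d) = √((-5 + 2*(-17*(-7) + 15)) + 7602507438/186403) = √((-5 + 2*(119 + 15)) + 7602507438/186403) = √((-5 + 2*134) + 7602507438/186403) = √((-5 + 268) + 7602507438/186403) = √(263 + 7602507438/186403) = √(7651531427/186403) = √1426268412587081/186403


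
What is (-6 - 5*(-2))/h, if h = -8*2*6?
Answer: -1/24 ≈ -0.041667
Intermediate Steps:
h = -96 (h = -16*6 = -96)
(-6 - 5*(-2))/h = (-6 - 5*(-2))/(-96) = (-6 + 10)*(-1/96) = 4*(-1/96) = -1/24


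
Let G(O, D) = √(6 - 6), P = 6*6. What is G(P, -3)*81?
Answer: 0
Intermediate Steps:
P = 36
G(O, D) = 0 (G(O, D) = √0 = 0)
G(P, -3)*81 = 0*81 = 0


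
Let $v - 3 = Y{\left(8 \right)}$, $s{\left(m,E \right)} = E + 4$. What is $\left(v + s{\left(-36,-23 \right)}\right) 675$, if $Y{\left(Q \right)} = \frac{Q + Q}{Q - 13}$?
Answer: $-12960$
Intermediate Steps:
$s{\left(m,E \right)} = 4 + E$
$Y{\left(Q \right)} = \frac{2 Q}{-13 + Q}$
$v = - \frac{1}{5}$ ($v = 3 + 2 \cdot 8 \frac{1}{-13 + 8} = 3 + 2 \cdot 8 \frac{1}{-5} = 3 + 2 \cdot 8 \left(- \frac{1}{5}\right) = 3 - \frac{16}{5} = - \frac{1}{5} \approx -0.2$)
$\left(v + s{\left(-36,-23 \right)}\right) 675 = \left(- \frac{1}{5} + \left(4 - 23\right)\right) 675 = \left(- \frac{1}{5} - 19\right) 675 = \left(- \frac{96}{5}\right) 675 = -12960$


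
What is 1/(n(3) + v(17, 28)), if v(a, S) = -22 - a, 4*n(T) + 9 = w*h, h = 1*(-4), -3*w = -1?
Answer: -12/499 ≈ -0.024048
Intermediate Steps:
w = ⅓ (w = -⅓*(-1) = ⅓ ≈ 0.33333)
h = -4
n(T) = -31/12 (n(T) = -9/4 + ((⅓)*(-4))/4 = -9/4 + (¼)*(-4/3) = -9/4 - ⅓ = -31/12)
1/(n(3) + v(17, 28)) = 1/(-31/12 + (-22 - 1*17)) = 1/(-31/12 + (-22 - 17)) = 1/(-31/12 - 39) = 1/(-499/12) = -12/499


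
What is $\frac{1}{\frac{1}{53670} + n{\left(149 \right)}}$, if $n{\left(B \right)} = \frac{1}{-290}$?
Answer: $- \frac{778215}{2669} \approx -291.58$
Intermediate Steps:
$n{\left(B \right)} = - \frac{1}{290}$
$\frac{1}{\frac{1}{53670} + n{\left(149 \right)}} = \frac{1}{\frac{1}{53670} - \frac{1}{290}} = \frac{1}{- \frac{2669}{778215}} = - \frac{778215}{2669}$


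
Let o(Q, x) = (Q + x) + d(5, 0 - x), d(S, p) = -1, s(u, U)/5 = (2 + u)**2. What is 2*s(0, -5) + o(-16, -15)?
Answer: 8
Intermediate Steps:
s(u, U) = 5*(2 + u)**2
o(Q, x) = -1 + Q + x (o(Q, x) = (Q + x) - 1 = -1 + Q + x)
2*s(0, -5) + o(-16, -15) = 2*(5*(2 + 0)**2) + (-1 - 16 - 15) = 2*(5*2**2) - 32 = 2*(5*4) - 32 = 2*20 - 32 = 40 - 32 = 8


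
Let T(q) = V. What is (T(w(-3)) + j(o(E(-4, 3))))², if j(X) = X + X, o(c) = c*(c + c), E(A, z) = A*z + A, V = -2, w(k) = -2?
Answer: 1044484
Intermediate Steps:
T(q) = -2
E(A, z) = A + A*z
o(c) = 2*c² (o(c) = c*(2*c) = 2*c²)
j(X) = 2*X
(T(w(-3)) + j(o(E(-4, 3))))² = (-2 + 2*(2*(-4*(1 + 3))²))² = (-2 + 2*(2*(-4*4)²))² = (-2 + 2*(2*(-16)²))² = (-2 + 2*(2*256))² = (-2 + 2*512)² = (-2 + 1024)² = 1022² = 1044484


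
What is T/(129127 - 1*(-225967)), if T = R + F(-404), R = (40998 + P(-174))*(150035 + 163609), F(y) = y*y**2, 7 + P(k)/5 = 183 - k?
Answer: 6670857224/177547 ≈ 37572.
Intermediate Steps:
P(k) = 880 - 5*k (P(k) = -35 + 5*(183 - k) = -35 + (915 - 5*k) = 880 - 5*k)
F(y) = y**3
R = 13407653712 (R = (40998 + (880 - 5*(-174)))*(150035 + 163609) = (40998 + (880 + 870))*313644 = (40998 + 1750)*313644 = 42748*313644 = 13407653712)
T = 13341714448 (T = 13407653712 + (-404)**3 = 13407653712 - 65939264 = 13341714448)
T/(129127 - 1*(-225967)) = 13341714448/(129127 - 1*(-225967)) = 13341714448/(129127 + 225967) = 13341714448/355094 = 13341714448*(1/355094) = 6670857224/177547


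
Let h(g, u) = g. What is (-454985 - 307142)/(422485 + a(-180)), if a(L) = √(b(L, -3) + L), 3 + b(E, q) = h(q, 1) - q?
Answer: -321987225595/178493575408 + 762127*I*√183/178493575408 ≈ -1.8039 + 5.776e-5*I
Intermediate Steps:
b(E, q) = -3 (b(E, q) = -3 + (q - q) = -3 + 0 = -3)
a(L) = √(-3 + L)
(-454985 - 307142)/(422485 + a(-180)) = (-454985 - 307142)/(422485 + √(-3 - 180)) = -762127/(422485 + √(-183)) = -762127/(422485 + I*√183)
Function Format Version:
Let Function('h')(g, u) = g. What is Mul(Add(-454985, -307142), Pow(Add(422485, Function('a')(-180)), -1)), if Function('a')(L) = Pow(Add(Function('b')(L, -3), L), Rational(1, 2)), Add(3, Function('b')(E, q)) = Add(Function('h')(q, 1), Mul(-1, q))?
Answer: Add(Rational(-321987225595, 178493575408), Mul(Rational(762127, 178493575408), I, Pow(183, Rational(1, 2)))) ≈ Add(-1.8039, Mul(5.7760e-5, I))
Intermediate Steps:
Function('b')(E, q) = -3 (Function('b')(E, q) = Add(-3, Add(q, Mul(-1, q))) = Add(-3, 0) = -3)
Function('a')(L) = Pow(Add(-3, L), Rational(1, 2))
Mul(Add(-454985, -307142), Pow(Add(422485, Function('a')(-180)), -1)) = Mul(Add(-454985, -307142), Pow(Add(422485, Pow(Add(-3, -180), Rational(1, 2))), -1)) = Mul(-762127, Pow(Add(422485, Pow(-183, Rational(1, 2))), -1)) = Mul(-762127, Pow(Add(422485, Mul(I, Pow(183, Rational(1, 2)))), -1))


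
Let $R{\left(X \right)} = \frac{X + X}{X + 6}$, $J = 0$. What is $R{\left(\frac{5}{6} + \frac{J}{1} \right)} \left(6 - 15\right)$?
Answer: $- \frac{90}{41} \approx -2.1951$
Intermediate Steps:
$R{\left(X \right)} = \frac{2 X}{6 + X}$
$R{\left(\frac{5}{6} + \frac{J}{1} \right)} \left(6 - 15\right) = \frac{2 \left(\frac{5}{6} + \frac{0}{1}\right)}{6 + \left(\frac{5}{6} + \frac{0}{1}\right)} \left(6 - 15\right) = \frac{2 \left(5 \cdot \frac{1}{6} + 0 \cdot 1\right)}{6 + \left(5 \cdot \frac{1}{6} + 0 \cdot 1\right)} \left(-9\right) = \frac{2 \left(\frac{5}{6} + 0\right)}{6 + \left(\frac{5}{6} + 0\right)} \left(-9\right) = 2 \cdot \frac{5}{6} \frac{1}{6 + \frac{5}{6}} \left(-9\right) = 2 \cdot \frac{5}{6} \frac{1}{\frac{41}{6}} \left(-9\right) = 2 \cdot \frac{5}{6} \cdot \frac{6}{41} \left(-9\right) = \frac{10}{41} \left(-9\right) = - \frac{90}{41}$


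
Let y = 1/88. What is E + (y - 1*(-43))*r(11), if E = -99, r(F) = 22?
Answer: 3389/4 ≈ 847.25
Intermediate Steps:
y = 1/88 ≈ 0.011364
E + (y - 1*(-43))*r(11) = -99 + (1/88 - 1*(-43))*22 = -99 + (1/88 + 43)*22 = -99 + (3785/88)*22 = -99 + 3785/4 = 3389/4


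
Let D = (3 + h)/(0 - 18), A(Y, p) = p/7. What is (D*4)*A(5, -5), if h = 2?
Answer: 50/63 ≈ 0.79365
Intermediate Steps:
A(Y, p) = p/7 (A(Y, p) = p*(1/7) = p/7)
D = -5/18 (D = (3 + 2)/(0 - 18) = 5/(-18) = 5*(-1/18) = -5/18 ≈ -0.27778)
(D*4)*A(5, -5) = (-5/18*4)*((1/7)*(-5)) = -10/9*(-5/7) = 50/63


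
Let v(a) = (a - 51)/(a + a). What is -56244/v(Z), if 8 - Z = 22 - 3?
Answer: -618684/31 ≈ -19958.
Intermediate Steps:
Z = -11 (Z = 8 - (22 - 3) = 8 - 1*19 = 8 - 19 = -11)
v(a) = (-51 + a)/(2*a) (v(a) = (-51 + a)/((2*a)) = (-51 + a)*(1/(2*a)) = (-51 + a)/(2*a))
-56244/v(Z) = -56244*(-22/(-51 - 11)) = -56244/((1/2)*(-1/11)*(-62)) = -56244/31/11 = -56244*11/31 = -618684/31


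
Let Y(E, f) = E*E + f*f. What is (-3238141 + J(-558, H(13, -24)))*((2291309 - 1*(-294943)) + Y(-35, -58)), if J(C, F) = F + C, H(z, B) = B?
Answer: -8391016336043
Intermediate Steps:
Y(E, f) = E² + f²
J(C, F) = C + F
(-3238141 + J(-558, H(13, -24)))*((2291309 - 1*(-294943)) + Y(-35, -58)) = (-3238141 + (-558 - 24))*((2291309 - 1*(-294943)) + ((-35)² + (-58)²)) = (-3238141 - 582)*((2291309 + 294943) + (1225 + 3364)) = -3238723*(2586252 + 4589) = -3238723*2590841 = -8391016336043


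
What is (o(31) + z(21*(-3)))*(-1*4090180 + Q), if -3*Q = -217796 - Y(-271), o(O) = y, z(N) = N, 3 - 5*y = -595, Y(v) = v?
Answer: -682200649/3 ≈ -2.2740e+8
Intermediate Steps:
y = 598/5 (y = ⅗ - ⅕*(-595) = ⅗ + 119 = 598/5 ≈ 119.60)
o(O) = 598/5
Q = 217525/3 (Q = -(-217796 - 1*(-271))/3 = -(-217796 + 271)/3 = -⅓*(-217525) = 217525/3 ≈ 72508.)
(o(31) + z(21*(-3)))*(-1*4090180 + Q) = (598/5 + 21*(-3))*(-1*4090180 + 217525/3) = (598/5 - 63)*(-4090180 + 217525/3) = (283/5)*(-12053015/3) = -682200649/3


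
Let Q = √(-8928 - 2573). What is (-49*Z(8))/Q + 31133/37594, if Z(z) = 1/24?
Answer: 31133/37594 + 7*I*√11501/39432 ≈ 0.82814 + 0.019038*I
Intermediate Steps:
Q = I*√11501 (Q = √(-11501) = I*√11501 ≈ 107.24*I)
Z(z) = 1/24
(-49*Z(8))/Q + 31133/37594 = (-49*1/24)/((I*√11501)) + 31133/37594 = -(-7)*I*√11501/39432 + 31133*(1/37594) = 7*I*√11501/39432 + 31133/37594 = 31133/37594 + 7*I*√11501/39432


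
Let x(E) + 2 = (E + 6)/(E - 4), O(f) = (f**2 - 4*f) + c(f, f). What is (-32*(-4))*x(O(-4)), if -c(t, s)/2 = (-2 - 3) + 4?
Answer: -256/3 ≈ -85.333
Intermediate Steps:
c(t, s) = 2 (c(t, s) = -2*((-2 - 3) + 4) = -2*(-5 + 4) = -2*(-1) = 2)
O(f) = 2 + f**2 - 4*f (O(f) = (f**2 - 4*f) + 2 = 2 + f**2 - 4*f)
x(E) = -2 + (6 + E)/(-4 + E) (x(E) = -2 + (E + 6)/(E - 4) = -2 + (6 + E)/(-4 + E))
(-32*(-4))*x(O(-4)) = (-32*(-4))*((14 - (2 + (-4)**2 - 4*(-4)))/(-4 + (2 + (-4)**2 - 4*(-4)))) = 128*((14 - (2 + 16 + 16))/(-4 + (2 + 16 + 16))) = 128*((14 - 1*34)/(-4 + 34)) = 128*((14 - 34)/30) = 128*((1/30)*(-20)) = 128*(-2/3) = -256/3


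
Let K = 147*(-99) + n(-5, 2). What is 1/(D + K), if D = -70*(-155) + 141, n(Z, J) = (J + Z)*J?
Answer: -1/3568 ≈ -0.00028027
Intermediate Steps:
n(Z, J) = J*(J + Z)
K = -14559 (K = 147*(-99) + 2*(2 - 5) = -14553 + 2*(-3) = -14553 - 6 = -14559)
D = 10991 (D = 10850 + 141 = 10991)
1/(D + K) = 1/(10991 - 14559) = 1/(-3568) = -1/3568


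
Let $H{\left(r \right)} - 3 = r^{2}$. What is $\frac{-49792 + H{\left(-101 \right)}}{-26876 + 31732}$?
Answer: $- \frac{9897}{1214} \approx -8.1524$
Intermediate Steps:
$H{\left(r \right)} = 3 + r^{2}$
$\frac{-49792 + H{\left(-101 \right)}}{-26876 + 31732} = \frac{-49792 + \left(3 + \left(-101\right)^{2}\right)}{-26876 + 31732} = \frac{-49792 + \left(3 + 10201\right)}{4856} = \left(-49792 + 10204\right) \frac{1}{4856} = \left(-39588\right) \frac{1}{4856} = - \frac{9897}{1214}$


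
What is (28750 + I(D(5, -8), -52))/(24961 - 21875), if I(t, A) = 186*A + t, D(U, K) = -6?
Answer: 9536/1543 ≈ 6.1802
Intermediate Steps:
I(t, A) = t + 186*A
(28750 + I(D(5, -8), -52))/(24961 - 21875) = (28750 + (-6 + 186*(-52)))/(24961 - 21875) = (28750 + (-6 - 9672))/3086 = (28750 - 9678)*(1/3086) = 19072*(1/3086) = 9536/1543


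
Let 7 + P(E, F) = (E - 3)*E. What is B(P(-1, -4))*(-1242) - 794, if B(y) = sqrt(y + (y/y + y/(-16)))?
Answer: -794 - 621*I*sqrt(29)/2 ≈ -794.0 - 1672.1*I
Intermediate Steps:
P(E, F) = -7 + E*(-3 + E) (P(E, F) = -7 + (E - 3)*E = -7 + (-3 + E)*E = -7 + E*(-3 + E))
B(y) = sqrt(1 + 15*y/16) (B(y) = sqrt(y + (1 + y*(-1/16))) = sqrt(y + (1 - y/16)) = sqrt(1 + 15*y/16))
B(P(-1, -4))*(-1242) - 794 = (sqrt(16 + 15*(-7 + (-1)**2 - 3*(-1)))/4)*(-1242) - 794 = (sqrt(16 + 15*(-7 + 1 + 3))/4)*(-1242) - 794 = (sqrt(16 + 15*(-3))/4)*(-1242) - 794 = (sqrt(16 - 45)/4)*(-1242) - 794 = (sqrt(-29)/4)*(-1242) - 794 = ((I*sqrt(29))/4)*(-1242) - 794 = (I*sqrt(29)/4)*(-1242) - 794 = -621*I*sqrt(29)/2 - 794 = -794 - 621*I*sqrt(29)/2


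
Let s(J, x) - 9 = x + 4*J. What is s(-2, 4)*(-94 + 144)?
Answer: 250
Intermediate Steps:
s(J, x) = 9 + x + 4*J (s(J, x) = 9 + (x + 4*J) = 9 + x + 4*J)
s(-2, 4)*(-94 + 144) = (9 + 4 + 4*(-2))*(-94 + 144) = (9 + 4 - 8)*50 = 5*50 = 250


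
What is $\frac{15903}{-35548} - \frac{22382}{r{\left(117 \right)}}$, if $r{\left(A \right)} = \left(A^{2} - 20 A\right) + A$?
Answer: $- \frac{488989567}{203796684} \approx -2.3994$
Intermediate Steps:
$r{\left(A \right)} = A^{2} - 19 A$
$\frac{15903}{-35548} - \frac{22382}{r{\left(117 \right)}} = \frac{15903}{-35548} - \frac{22382}{117 \left(-19 + 117\right)} = 15903 \left(- \frac{1}{35548}\right) - \frac{22382}{117 \cdot 98} = - \frac{15903}{35548} - \frac{22382}{11466} = - \frac{15903}{35548} - \frac{11191}{5733} = - \frac{488989567}{203796684}$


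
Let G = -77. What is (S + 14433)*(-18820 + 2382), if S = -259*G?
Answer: -565072688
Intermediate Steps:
S = 19943 (S = -259*(-77) = 19943)
(S + 14433)*(-18820 + 2382) = (19943 + 14433)*(-18820 + 2382) = 34376*(-16438) = -565072688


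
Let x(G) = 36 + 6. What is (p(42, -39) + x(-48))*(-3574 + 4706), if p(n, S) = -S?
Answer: 91692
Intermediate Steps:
x(G) = 42
(p(42, -39) + x(-48))*(-3574 + 4706) = (-1*(-39) + 42)*(-3574 + 4706) = (39 + 42)*1132 = 81*1132 = 91692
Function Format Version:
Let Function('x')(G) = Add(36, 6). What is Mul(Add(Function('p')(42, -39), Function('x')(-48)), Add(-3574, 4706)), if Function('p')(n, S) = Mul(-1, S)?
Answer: 91692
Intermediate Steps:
Function('x')(G) = 42
Mul(Add(Function('p')(42, -39), Function('x')(-48)), Add(-3574, 4706)) = Mul(Add(Mul(-1, -39), 42), Add(-3574, 4706)) = Mul(Add(39, 42), 1132) = Mul(81, 1132) = 91692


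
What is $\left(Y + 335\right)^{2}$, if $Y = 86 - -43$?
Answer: $215296$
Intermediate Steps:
$Y = 129$ ($Y = 86 + 43 = 129$)
$\left(Y + 335\right)^{2} = \left(129 + 335\right)^{2} = 464^{2} = 215296$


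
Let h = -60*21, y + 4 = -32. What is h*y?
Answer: 45360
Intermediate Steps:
y = -36 (y = -4 - 32 = -36)
h = -1260
h*y = -1260*(-36) = 45360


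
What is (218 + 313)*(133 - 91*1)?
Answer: 22302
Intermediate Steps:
(218 + 313)*(133 - 91*1) = 531*(133 - 91) = 531*42 = 22302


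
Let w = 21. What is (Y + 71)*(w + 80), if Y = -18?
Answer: 5353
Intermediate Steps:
(Y + 71)*(w + 80) = (-18 + 71)*(21 + 80) = 53*101 = 5353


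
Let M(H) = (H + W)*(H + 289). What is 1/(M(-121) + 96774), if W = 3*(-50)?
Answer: 1/51246 ≈ 1.9514e-5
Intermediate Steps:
W = -150
M(H) = (-150 + H)*(289 + H) (M(H) = (H - 150)*(H + 289) = (-150 + H)*(289 + H))
1/(M(-121) + 96774) = 1/((-43350 + (-121)² + 139*(-121)) + 96774) = 1/((-43350 + 14641 - 16819) + 96774) = 1/(-45528 + 96774) = 1/51246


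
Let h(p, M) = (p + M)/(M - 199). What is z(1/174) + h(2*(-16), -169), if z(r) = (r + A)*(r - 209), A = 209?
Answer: -121667186491/2785392 ≈ -43680.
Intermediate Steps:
h(p, M) = (M + p)/(-199 + M)
z(r) = (-209 + r)*(209 + r) (z(r) = (r + 209)*(r - 209) = (209 + r)*(-209 + r) = (-209 + r)*(209 + r))
z(1/174) + h(2*(-16), -169) = (-43681 + (1/174)**2) + (-169 + 2*(-16))/(-199 - 169) = (-43681 + (1/174)**2) + (-169 - 32)/(-368) = (-43681 + 1/30276) - 1/368*(-201) = -1322485955/30276 + 201/368 = -121667186491/2785392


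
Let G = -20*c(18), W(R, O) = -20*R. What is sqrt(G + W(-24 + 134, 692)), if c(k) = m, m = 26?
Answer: 4*I*sqrt(170) ≈ 52.154*I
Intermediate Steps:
c(k) = 26
G = -520 (G = -20*26 = -520)
sqrt(G + W(-24 + 134, 692)) = sqrt(-520 - 20*(-24 + 134)) = sqrt(-520 - 20*110) = sqrt(-520 - 2200) = sqrt(-2720) = 4*I*sqrt(170)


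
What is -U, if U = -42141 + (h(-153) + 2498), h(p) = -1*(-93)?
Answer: 39550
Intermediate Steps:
h(p) = 93
U = -39550 (U = -42141 + (93 + 2498) = -42141 + 2591 = -39550)
-U = -1*(-39550) = 39550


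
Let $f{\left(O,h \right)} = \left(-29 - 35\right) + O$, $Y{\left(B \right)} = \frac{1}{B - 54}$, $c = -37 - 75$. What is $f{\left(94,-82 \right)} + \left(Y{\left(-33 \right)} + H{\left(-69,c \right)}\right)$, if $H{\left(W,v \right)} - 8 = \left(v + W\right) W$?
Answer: $\frac{1089848}{87} \approx 12527.0$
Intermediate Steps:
$c = -112$
$Y{\left(B \right)} = \frac{1}{-54 + B}$
$H{\left(W,v \right)} = 8 + W \left(W + v\right)$ ($H{\left(W,v \right)} = 8 + \left(v + W\right) W = 8 + \left(W + v\right) W = 8 + W \left(W + v\right)$)
$f{\left(O,h \right)} = -64 + O$
$f{\left(94,-82 \right)} + \left(Y{\left(-33 \right)} + H{\left(-69,c \right)}\right) = \left(-64 + 94\right) + \left(\frac{1}{-54 - 33} + \left(8 + \left(-69\right)^{2} - -7728\right)\right) = 30 + \left(\frac{1}{-87} + \left(8 + 4761 + 7728\right)\right) = 30 + \left(- \frac{1}{87} + 12497\right) = 30 + \frac{1087238}{87} = \frac{1089848}{87}$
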